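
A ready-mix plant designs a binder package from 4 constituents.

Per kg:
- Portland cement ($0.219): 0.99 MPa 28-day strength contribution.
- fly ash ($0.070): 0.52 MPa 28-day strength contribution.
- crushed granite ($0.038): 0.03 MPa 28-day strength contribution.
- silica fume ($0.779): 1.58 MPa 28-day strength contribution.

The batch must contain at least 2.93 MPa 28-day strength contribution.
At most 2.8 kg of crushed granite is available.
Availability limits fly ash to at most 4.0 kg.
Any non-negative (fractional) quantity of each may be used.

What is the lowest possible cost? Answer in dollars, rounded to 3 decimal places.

$0.468

Treat it as an LP. Let x1 = kg of Portland cement, x2 = kg of fly ash, x3 = kg of crushed granite, x4 = kg of silica fume.
Minimise 0.219x1 + 0.07x2 + 0.038x3 + 0.779x4 subject to:
  0.99x1 + 0.52x2 + 0.03x3 + 1.58x4 ≥ 2.93   (28-day strength contribution)
  x3 ≤ 2.8
  x2 ≤ 4
  x1, x2, x3, x4 ≥ 0.
The minimum-cost mix takes nothing from crushed granite, silica fume — only Portland cement, fly ash. There the 28-day strength contribution and the fly ash cap constraints are tight.
Solving gives x1 = 0.8586, x2 = 4.
Total cost: 0.219·0.8586 + 0.07·4 = 0.46803.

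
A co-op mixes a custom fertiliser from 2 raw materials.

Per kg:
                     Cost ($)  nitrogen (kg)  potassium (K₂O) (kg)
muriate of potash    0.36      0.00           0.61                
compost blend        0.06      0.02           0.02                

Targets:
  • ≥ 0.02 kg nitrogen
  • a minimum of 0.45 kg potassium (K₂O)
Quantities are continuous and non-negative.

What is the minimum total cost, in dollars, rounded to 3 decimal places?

$0.314

Let x1 = kg of muriate of potash, x2 = kg of compost blend.
Minimize 0.36x1 + 0.06x2 s.t.:
  0.02x2 ≥ 0.02   (nitrogen)
  0.61x1 + 0.02x2 ≥ 0.45   (potassium (K₂O))
  x1, x2 ≥ 0.
Both inputs are positive at the optimum. Binding constraints: nitrogen and potassium (K₂O).
That vertex is x1 = 0.7049, x2 = 1.
Objective = 0.36·0.7049 + 0.06·1 = 0.31376.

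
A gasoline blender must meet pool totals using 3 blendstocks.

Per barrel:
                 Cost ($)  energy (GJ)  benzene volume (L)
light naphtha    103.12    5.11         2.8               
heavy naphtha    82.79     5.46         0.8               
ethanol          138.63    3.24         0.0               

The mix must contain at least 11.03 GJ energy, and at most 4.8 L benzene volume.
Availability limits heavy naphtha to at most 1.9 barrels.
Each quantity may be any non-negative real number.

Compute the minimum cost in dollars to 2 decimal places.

Treat it as an LP. Let x1 = barrels of light naphtha, x2 = barrels of heavy naphtha, x3 = barrels of ethanol.
min 103.12x1 + 82.79x2 + 138.63x3 with:
  5.11x1 + 5.46x2 + 3.24x3 ≥ 11.03   (energy)
  2.8x1 + 0.8x2 ≤ 4.8   (benzene volume)
  x2 ≤ 1.9
  x1, x2, x3 ≥ 0.
At the optimum only light naphtha, heavy naphtha are positive (ethanol = 0). There the energy and the heavy naphtha cap constraints are tight.
So light naphtha = 0.1284 barrels, heavy naphtha = 1.9 barrels.
Total cost: 103.12·0.1284 + 82.79·1.9 = 170.5416.

$170.54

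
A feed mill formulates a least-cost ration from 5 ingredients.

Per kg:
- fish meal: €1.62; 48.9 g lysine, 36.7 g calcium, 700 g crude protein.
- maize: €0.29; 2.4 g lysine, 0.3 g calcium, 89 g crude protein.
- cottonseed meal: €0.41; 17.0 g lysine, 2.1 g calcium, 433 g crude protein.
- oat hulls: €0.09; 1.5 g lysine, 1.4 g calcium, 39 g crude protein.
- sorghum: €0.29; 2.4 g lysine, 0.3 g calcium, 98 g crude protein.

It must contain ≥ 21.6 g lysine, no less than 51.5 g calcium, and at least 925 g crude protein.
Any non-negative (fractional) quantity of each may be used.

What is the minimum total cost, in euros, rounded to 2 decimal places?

€2.27

Treat it as an LP. Let x1 = kg of fish meal, x2 = kg of maize, x3 = kg of cottonseed meal, x4 = kg of oat hulls, x5 = kg of sorghum.
min 1.62x1 + 0.29x2 + 0.41x3 + 0.09x4 + 0.29x5 with:
  48.9x1 + 2.4x2 + 17x3 + 1.5x4 + 2.4x5 ≥ 21.6   (lysine)
  36.7x1 + 0.3x2 + 2.1x3 + 1.4x4 + 0.3x5 ≥ 51.5   (calcium)
  700x1 + 89x2 + 433x3 + 39x4 + 98x5 ≥ 925   (crude protein)
  x1, x2, x3, x4, x5 ≥ 0.
The cheapest feasible vertex uses only fish meal; maize, cottonseed meal, oat hulls, sorghum are not used. The calcium requirement is met with equality.
That vertex is x1 = 1.403.
Cost = 1.62·1.403 = 2.2729.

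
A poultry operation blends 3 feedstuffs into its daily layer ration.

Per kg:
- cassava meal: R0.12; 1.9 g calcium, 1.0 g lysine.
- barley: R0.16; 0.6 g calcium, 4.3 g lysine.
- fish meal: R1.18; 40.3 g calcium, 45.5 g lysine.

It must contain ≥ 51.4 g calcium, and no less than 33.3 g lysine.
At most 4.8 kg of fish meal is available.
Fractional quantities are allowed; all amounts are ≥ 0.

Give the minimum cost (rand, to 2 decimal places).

R1.51

Let x1 = kg of cassava meal, x2 = kg of barley, x3 = kg of fish meal.
min 0.12x1 + 0.16x2 + 1.18x3 subject to:
  1.9x1 + 0.6x2 + 40.3x3 ≥ 51.4   (calcium)
  1x1 + 4.3x2 + 45.5x3 ≥ 33.3   (lysine)
  x3 ≤ 4.8
  x1, x2, x3 ≥ 0.
The optimal basis is {fish meal}; cassava meal, barley drop out. The calcium requirement is met with equality.
Solving gives x3 = 1.27543.
Hence cost = 1.18·1.27543 = R1.50501.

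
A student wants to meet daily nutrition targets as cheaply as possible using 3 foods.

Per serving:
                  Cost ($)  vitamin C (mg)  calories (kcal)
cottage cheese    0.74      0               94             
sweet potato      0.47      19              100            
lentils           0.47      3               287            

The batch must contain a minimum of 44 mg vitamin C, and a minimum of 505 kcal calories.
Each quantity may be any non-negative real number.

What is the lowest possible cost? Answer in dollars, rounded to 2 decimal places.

Let x1 = servings of cottage cheese, x2 = servings of sweet potato, x3 = servings of lentils.
Minimise 0.74x1 + 0.47x2 + 0.47x3 with:
  19x2 + 3x3 ≥ 44   (vitamin C)
  94x1 + 100x2 + 287x3 ≥ 505   (calories)
  x1, x2, x3 ≥ 0.
The optimal basis is {sweet potato, lentils}; cottage cheese drops out. The vitamin C and calories requirements are met with equality.
That vertex is x2 = 2.157, x3 = 1.008.
Total cost: 0.47·2.157 + 0.47·1.008 = 1.4876.

$1.49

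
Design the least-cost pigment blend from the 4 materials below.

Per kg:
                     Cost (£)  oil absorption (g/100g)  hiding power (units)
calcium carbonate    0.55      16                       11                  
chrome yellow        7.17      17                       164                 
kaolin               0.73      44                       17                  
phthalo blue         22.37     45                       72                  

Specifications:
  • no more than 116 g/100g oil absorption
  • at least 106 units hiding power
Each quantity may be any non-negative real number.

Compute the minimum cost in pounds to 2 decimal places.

Let x1 = kg of calcium carbonate, x2 = kg of chrome yellow, x3 = kg of kaolin, x4 = kg of phthalo blue.
Minimize 0.55x1 + 7.17x2 + 0.73x3 + 22.37x4 with:
  16x1 + 17x2 + 44x3 + 45x4 ≤ 116   (oil absorption)
  11x1 + 164x2 + 17x3 + 72x4 ≥ 106   (hiding power)
  x1, x2, x3, x4 ≥ 0.
The cheapest feasible vertex uses only chrome yellow, kaolin; calcium carbonate, phthalo blue are not used. The oil absorption and hiding power requirements are met with equality.
That vertex is x2 = 0.3886, x3 = 2.486.
Hence cost = 7.17·0.3886 + 0.73·2.486 = £4.6010.

£4.60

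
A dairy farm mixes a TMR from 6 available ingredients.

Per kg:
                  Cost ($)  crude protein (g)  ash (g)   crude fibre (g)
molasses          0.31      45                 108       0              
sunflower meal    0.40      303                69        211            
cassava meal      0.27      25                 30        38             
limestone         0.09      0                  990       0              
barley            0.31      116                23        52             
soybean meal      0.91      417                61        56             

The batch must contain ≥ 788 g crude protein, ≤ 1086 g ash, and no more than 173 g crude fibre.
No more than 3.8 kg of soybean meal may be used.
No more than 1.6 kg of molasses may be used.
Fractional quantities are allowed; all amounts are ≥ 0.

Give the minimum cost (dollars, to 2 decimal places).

Set it up as a linear program. Let x1 = kg of molasses, x2 = kg of sunflower meal, x3 = kg of cassava meal, x4 = kg of limestone, x5 = kg of barley, x6 = kg of soybean meal.
Minimise 0.31x1 + 0.4x2 + 0.27x3 + 0.09x4 + 0.31x5 + 0.91x6 with:
  45x1 + 303x2 + 25x3 + 116x5 + 417x6 ≥ 788   (crude protein)
  108x1 + 69x2 + 30x3 + 990x4 + 23x5 + 61x6 ≤ 1086   (ash)
  211x2 + 38x3 + 52x5 + 56x6 ≤ 173   (crude fibre)
  x6 ≤ 3.8
  x1 ≤ 1.6
  x1, x2, x3, x4, x5, x6 ≥ 0.
The cheapest feasible vertex uses only sunflower meal, soybean meal; molasses, cassava meal, limestone, barley are not used. There the crude protein and crude fibre constraints are tight.
Optimal quantities: sunflower meal = 0.3944 kg, soybean meal = 1.603 kg.
Objective = 0.4·0.3944 + 0.91·1.603 = 1.6165.

$1.62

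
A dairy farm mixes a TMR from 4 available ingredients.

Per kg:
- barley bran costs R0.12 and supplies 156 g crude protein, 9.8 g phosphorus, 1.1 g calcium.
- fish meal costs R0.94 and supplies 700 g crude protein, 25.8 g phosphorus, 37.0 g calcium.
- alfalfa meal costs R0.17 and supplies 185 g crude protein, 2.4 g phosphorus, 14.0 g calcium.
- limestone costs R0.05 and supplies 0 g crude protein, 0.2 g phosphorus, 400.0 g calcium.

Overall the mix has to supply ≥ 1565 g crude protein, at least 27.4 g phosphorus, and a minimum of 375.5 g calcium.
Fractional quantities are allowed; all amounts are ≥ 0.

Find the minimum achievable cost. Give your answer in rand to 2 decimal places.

R1.25

Treat it as an LP. Let x1 = kg of barley bran, x2 = kg of fish meal, x3 = kg of alfalfa meal, x4 = kg of limestone.
min 0.12x1 + 0.94x2 + 0.17x3 + 0.05x4 subject to:
  156x1 + 700x2 + 185x3 ≥ 1565   (crude protein)
  9.8x1 + 25.8x2 + 2.4x3 + 0.2x4 ≥ 27.4   (phosphorus)
  1.1x1 + 37x2 + 14x3 + 400x4 ≥ 375.5   (calcium)
  x1, x2, x3, x4 ≥ 0.
The minimum-cost mix takes nothing from fish meal, alfalfa meal — only barley bran, limestone. Binding constraints: crude protein and calcium.
So barley bran = 10.03 kg, limestone = 0.9112 kg.
Objective = 0.12·10.03 + 0.05·0.9112 = 1.2492.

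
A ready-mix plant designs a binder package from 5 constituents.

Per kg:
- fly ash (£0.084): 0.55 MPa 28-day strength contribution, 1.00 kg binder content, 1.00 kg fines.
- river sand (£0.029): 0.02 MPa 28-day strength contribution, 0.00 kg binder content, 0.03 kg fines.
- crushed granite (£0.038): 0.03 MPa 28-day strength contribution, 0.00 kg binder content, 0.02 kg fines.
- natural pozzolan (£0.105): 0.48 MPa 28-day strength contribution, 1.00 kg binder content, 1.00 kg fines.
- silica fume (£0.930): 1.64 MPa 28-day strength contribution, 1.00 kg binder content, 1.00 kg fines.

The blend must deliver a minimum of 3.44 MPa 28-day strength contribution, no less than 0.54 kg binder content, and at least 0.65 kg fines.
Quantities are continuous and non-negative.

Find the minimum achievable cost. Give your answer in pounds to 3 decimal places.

Let x1 = kg of fly ash, x2 = kg of river sand, x3 = kg of crushed granite, x4 = kg of natural pozzolan, x5 = kg of silica fume.
Minimise 0.084x1 + 0.029x2 + 0.038x3 + 0.105x4 + 0.93x5 with:
  0.55x1 + 0.02x2 + 0.03x3 + 0.48x4 + 1.64x5 ≥ 3.44   (28-day strength contribution)
  1x1 + 1x4 + 1x5 ≥ 0.54   (binder content)
  1x1 + 0.03x2 + 0.02x3 + 1x4 + 1x5 ≥ 0.65   (fines)
  x1, x2, x3, x4, x5 ≥ 0.
The cheapest feasible vertex uses only fly ash; river sand, crushed granite, natural pozzolan, silica fume are not used. There the 28-day strength contribution constraint is tight.
So fly ash = 6.255 kg.
Hence cost = 0.084·6.255 = £0.52542.

£0.525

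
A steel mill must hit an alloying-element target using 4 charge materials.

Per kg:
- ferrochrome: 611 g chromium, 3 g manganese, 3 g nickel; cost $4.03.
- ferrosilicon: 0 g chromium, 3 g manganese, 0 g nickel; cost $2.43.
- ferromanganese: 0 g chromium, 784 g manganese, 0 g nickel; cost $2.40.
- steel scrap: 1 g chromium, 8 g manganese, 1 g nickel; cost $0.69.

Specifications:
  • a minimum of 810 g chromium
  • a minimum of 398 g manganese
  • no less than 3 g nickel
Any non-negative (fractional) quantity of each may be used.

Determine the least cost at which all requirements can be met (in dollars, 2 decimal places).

Let x1 = kg of ferrochrome, x2 = kg of ferrosilicon, x3 = kg of ferromanganese, x4 = kg of steel scrap.
Minimize 4.03x1 + 2.43x2 + 2.4x3 + 0.69x4 s.t.:
  611x1 + 1x4 ≥ 810   (chromium)
  3x1 + 3x2 + 784x3 + 8x4 ≥ 398   (manganese)
  3x1 + 1x4 ≥ 3   (nickel)
  x1, x2, x3, x4 ≥ 0.
The minimum-cost mix takes nothing from ferrosilicon, steel scrap — only ferrochrome, ferromanganese. The chromium and manganese requirements are met with equality.
Optimal quantities: ferrochrome = 1.326 kg, ferromanganese = 0.5026 kg.
Cost = 4.03·1.326 + 2.4·0.5026 = 6.5500.

$6.55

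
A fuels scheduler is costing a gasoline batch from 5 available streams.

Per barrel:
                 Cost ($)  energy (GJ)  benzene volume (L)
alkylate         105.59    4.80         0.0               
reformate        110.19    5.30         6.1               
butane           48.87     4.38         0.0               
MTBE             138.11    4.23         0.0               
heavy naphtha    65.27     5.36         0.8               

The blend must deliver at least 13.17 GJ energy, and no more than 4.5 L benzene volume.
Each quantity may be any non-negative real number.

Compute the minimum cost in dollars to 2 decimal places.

Let x1 = barrels of alkylate, x2 = barrels of reformate, x3 = barrels of butane, x4 = barrels of MTBE, x5 = barrels of heavy naphtha.
Minimise 105.59x1 + 110.19x2 + 48.87x3 + 138.11x4 + 65.27x5 subject to:
  4.8x1 + 5.3x2 + 4.38x3 + 4.23x4 + 5.36x5 ≥ 13.17   (energy)
  6.1x2 + 0.8x5 ≤ 4.5   (benzene volume)
  x1, x2, x3, x4, x5 ≥ 0.
The optimal basis is {butane}; alkylate, reformate, MTBE, heavy naphtha drop out. There the energy constraint is tight.
Optimal quantities: butane = 3.0068 barrels.
Hence cost = 48.87·3.0068 = $146.9423.

$146.94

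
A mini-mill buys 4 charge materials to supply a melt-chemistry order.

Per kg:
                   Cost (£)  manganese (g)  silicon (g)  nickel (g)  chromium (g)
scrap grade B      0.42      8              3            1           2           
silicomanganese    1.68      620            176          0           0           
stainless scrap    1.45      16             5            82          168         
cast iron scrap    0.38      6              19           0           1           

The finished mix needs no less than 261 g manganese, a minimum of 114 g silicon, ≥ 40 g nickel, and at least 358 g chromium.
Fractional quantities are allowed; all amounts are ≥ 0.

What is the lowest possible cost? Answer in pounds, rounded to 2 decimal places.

Set it up as a linear program. Let x1 = kg of scrap grade B, x2 = kg of silicomanganese, x3 = kg of stainless scrap, x4 = kg of cast iron scrap.
Minimise 0.42x1 + 1.68x2 + 1.45x3 + 0.38x4 with:
  8x1 + 620x2 + 16x3 + 6x4 ≥ 261   (manganese)
  3x1 + 176x2 + 5x3 + 19x4 ≥ 114   (silicon)
  1x1 + 82x3 ≥ 40   (nickel)
  2x1 + 168x3 + 1x4 ≥ 358   (chromium)
  x1, x2, x3, x4 ≥ 0.
The minimum-cost mix takes nothing from scrap grade B, cast iron scrap — only silicomanganese, stainless scrap. The silicon and chromium requirements are met with equality.
Optimal quantities: silicomanganese = 0.5872 kg, stainless scrap = 2.131 kg.
Cost = 1.68·0.5872 + 1.45·2.131 = 4.0764.

£4.08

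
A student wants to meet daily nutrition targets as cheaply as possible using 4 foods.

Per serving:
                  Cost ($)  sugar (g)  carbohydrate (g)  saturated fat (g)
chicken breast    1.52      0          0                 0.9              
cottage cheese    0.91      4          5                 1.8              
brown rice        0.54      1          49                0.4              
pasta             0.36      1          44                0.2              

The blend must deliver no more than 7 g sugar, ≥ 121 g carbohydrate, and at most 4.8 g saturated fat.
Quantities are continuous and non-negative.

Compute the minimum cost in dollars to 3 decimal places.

$0.990

Let x1 = servings of chicken breast, x2 = servings of cottage cheese, x3 = servings of brown rice, x4 = servings of pasta.
Minimize 1.52x1 + 0.91x2 + 0.54x3 + 0.36x4 with:
  4x2 + 1x3 + 1x4 ≤ 7   (sugar)
  5x2 + 49x3 + 44x4 ≥ 121   (carbohydrate)
  0.9x1 + 1.8x2 + 0.4x3 + 0.2x4 ≤ 4.8   (saturated fat)
  x1, x2, x3, x4 ≥ 0.
The minimum-cost mix takes nothing from chicken breast, cottage cheese, brown rice — only pasta. The carbohydrate requirement is met with equality.
So pasta = 2.75 servings.
Objective = 0.36·2.75 = 0.99000.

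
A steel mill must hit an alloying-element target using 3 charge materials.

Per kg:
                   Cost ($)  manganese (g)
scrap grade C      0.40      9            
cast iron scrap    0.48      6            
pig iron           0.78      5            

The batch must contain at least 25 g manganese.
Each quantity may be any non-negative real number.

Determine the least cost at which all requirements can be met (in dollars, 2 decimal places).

$1.11

Let x1 = kg of scrap grade C, x2 = kg of cast iron scrap, x3 = kg of pig iron.
Minimise 0.4x1 + 0.48x2 + 0.78x3 s.t.:
  9x1 + 6x2 + 5x3 ≥ 25   (manganese)
  x1, x2, x3 ≥ 0.
The minimum-cost mix takes nothing from cast iron scrap, pig iron — only scrap grade C. Binding constraint: manganese.
Optimal quantities: scrap grade C = 2.778 kg.
Total cost: 0.4·2.778 = 1.1112.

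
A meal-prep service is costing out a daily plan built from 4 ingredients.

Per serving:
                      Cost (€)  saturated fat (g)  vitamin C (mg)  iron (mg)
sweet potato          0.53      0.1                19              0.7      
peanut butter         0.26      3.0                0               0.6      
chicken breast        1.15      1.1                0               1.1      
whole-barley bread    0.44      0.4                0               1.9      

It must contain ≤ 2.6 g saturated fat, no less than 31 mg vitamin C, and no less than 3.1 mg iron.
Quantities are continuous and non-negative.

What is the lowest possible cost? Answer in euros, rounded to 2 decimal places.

€1.32

Let x1 = servings of sweet potato, x2 = servings of peanut butter, x3 = servings of chicken breast, x4 = servings of whole-barley bread.
Minimize 0.53x1 + 0.26x2 + 1.15x3 + 0.44x4 subject to:
  0.1x1 + 3x2 + 1.1x3 + 0.4x4 ≤ 2.6   (saturated fat)
  19x1 ≥ 31   (vitamin C)
  0.7x1 + 0.6x2 + 1.1x3 + 1.9x4 ≥ 3.1   (iron)
  x1, x2, x3, x4 ≥ 0.
At the optimum only sweet potato, whole-barley bread are positive (peanut butter, chicken breast = 0). There the vitamin C and iron constraints are tight.
Solving gives x1 = 1.632, x4 = 1.03.
Cost = 0.53·1.632 + 0.44·1.03 = 1.3182.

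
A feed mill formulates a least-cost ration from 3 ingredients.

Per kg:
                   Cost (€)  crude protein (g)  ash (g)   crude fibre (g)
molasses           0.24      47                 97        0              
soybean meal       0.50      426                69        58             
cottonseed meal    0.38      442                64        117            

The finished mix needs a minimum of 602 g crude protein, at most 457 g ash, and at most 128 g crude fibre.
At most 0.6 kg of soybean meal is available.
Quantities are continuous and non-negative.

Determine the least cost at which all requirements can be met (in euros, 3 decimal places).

Set it up as a linear program. Let x1 = kg of molasses, x2 = kg of soybean meal, x3 = kg of cottonseed meal.
Minimise 0.24x1 + 0.5x2 + 0.38x3 subject to:
  47x1 + 426x2 + 442x3 ≥ 602   (crude protein)
  97x1 + 69x2 + 64x3 ≤ 457   (ash)
  58x2 + 117x3 ≤ 128   (crude fibre)
  x2 ≤ 0.6
  x1, x2, x3 ≥ 0.
The optimal basis is {soybean meal, cottonseed meal}; molasses drops out. The crude protein and crude fibre requirements are met with equality.
So soybean meal = 0.5725 kg, cottonseed meal = 0.8102 kg.
Total cost: 0.5·0.5725 + 0.38·0.8102 = 0.59413.

€0.594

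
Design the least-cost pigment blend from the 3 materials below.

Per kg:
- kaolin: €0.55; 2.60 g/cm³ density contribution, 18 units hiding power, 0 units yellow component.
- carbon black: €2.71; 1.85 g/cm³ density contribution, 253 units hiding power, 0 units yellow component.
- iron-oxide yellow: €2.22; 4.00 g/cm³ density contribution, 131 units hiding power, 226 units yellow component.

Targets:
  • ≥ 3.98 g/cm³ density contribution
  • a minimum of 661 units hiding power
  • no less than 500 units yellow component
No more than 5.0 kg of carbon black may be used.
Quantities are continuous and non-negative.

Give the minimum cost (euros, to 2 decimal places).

€8.89

Treat it as an LP. Let x1 = kg of kaolin, x2 = kg of carbon black, x3 = kg of iron-oxide yellow.
Minimize 0.55x1 + 2.71x2 + 2.22x3 with:
  2.6x1 + 1.85x2 + 4x3 ≥ 3.98   (density contribution)
  18x1 + 253x2 + 131x3 ≥ 661   (hiding power)
  226x3 ≥ 500   (yellow component)
  x2 ≤ 5
  x1, x2, x3 ≥ 0.
The optimal basis is {carbon black, iron-oxide yellow}; kaolin drops out. Binding constraints: hiding power and yellow component.
So carbon black = 1.467 kg, iron-oxide yellow = 2.212 kg.
Objective = 2.71·1.467 + 2.22·2.212 = 8.8862.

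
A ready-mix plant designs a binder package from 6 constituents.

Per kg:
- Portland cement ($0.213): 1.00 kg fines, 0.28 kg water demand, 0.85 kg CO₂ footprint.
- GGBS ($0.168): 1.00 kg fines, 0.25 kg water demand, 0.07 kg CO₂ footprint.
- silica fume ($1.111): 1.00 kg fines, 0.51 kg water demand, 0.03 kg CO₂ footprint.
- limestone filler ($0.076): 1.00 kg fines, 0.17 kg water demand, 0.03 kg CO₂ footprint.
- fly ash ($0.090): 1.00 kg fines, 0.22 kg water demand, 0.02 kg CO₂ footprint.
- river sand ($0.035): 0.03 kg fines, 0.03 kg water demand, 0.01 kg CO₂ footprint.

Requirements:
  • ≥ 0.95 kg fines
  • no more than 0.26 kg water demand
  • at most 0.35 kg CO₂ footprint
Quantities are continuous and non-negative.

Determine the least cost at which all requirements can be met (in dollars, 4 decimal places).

Set it up as a linear program. Let x1 = kg of Portland cement, x2 = kg of GGBS, x3 = kg of silica fume, x4 = kg of limestone filler, x5 = kg of fly ash, x6 = kg of river sand.
Minimise 0.213x1 + 0.168x2 + 1.111x3 + 0.076x4 + 0.09x5 + 0.035x6 subject to:
  1x1 + 1x2 + 1x3 + 1x4 + 1x5 + 0.03x6 ≥ 0.95   (fines)
  0.28x1 + 0.25x2 + 0.51x3 + 0.17x4 + 0.22x5 + 0.03x6 ≤ 0.26   (water demand)
  0.85x1 + 0.07x2 + 0.03x3 + 0.03x4 + 0.02x5 + 0.01x6 ≤ 0.35   (CO₂ footprint)
  x1, x2, x3, x4, x5, x6 ≥ 0.
The cheapest feasible vertex uses only limestone filler; Portland cement, GGBS, silica fume, fly ash, river sand are not used. The fines requirement is met with equality.
Solving gives x4 = 0.95.
Cost = 0.076·0.95 = 0.072200.

$0.0722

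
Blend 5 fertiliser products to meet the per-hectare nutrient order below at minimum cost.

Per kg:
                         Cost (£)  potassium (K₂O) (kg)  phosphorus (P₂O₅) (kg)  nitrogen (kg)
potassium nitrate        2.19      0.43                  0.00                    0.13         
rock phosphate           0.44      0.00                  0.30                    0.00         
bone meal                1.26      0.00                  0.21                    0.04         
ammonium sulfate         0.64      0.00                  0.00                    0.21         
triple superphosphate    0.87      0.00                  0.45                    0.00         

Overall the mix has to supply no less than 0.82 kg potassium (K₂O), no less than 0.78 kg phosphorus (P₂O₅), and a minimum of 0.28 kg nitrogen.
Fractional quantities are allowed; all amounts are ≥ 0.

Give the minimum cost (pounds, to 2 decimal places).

£5.42

This is a linear program. Let x1 = kg of potassium nitrate, x2 = kg of rock phosphate, x3 = kg of bone meal, x4 = kg of ammonium sulfate, x5 = kg of triple superphosphate.
Minimize 2.19x1 + 0.44x2 + 1.26x3 + 0.64x4 + 0.87x5 with:
  0.43x1 ≥ 0.82   (potassium (K₂O))
  0.3x2 + 0.21x3 + 0.45x5 ≥ 0.78   (phosphorus (P₂O₅))
  0.13x1 + 0.04x3 + 0.21x4 ≥ 0.28   (nitrogen)
  x1, x2, x3, x4, x5 ≥ 0.
The cheapest feasible vertex uses only potassium nitrate, rock phosphate, ammonium sulfate; bone meal, triple superphosphate are not used. Binding constraints: potassium (K₂O), phosphorus (P₂O₅), nitrogen.
Solving gives x1 = 1.907, x2 = 2.6, x4 = 0.1528.
Total cost: 2.19·1.907 + 0.44·2.6 + 0.64·0.1528 = 5.4181.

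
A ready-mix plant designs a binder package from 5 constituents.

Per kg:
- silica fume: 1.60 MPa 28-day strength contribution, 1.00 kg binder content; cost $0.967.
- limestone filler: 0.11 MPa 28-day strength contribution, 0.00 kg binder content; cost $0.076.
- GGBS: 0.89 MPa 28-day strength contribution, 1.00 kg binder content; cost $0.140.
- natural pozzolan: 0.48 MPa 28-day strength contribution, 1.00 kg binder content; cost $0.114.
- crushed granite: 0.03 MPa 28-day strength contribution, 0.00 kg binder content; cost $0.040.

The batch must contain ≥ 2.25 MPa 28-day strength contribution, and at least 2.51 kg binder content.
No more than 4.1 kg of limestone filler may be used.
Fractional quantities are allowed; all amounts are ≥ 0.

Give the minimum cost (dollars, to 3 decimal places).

Treat it as an LP. Let x1 = kg of silica fume, x2 = kg of limestone filler, x3 = kg of GGBS, x4 = kg of natural pozzolan, x5 = kg of crushed granite.
Minimize 0.967x1 + 0.076x2 + 0.14x3 + 0.114x4 + 0.04x5 s.t.:
  1.6x1 + 0.11x2 + 0.89x3 + 0.48x4 + 0.03x5 ≥ 2.25   (28-day strength contribution)
  1x1 + 1x3 + 1x4 ≥ 2.51   (binder content)
  x2 ≤ 4.1
  x1, x2, x3, x4, x5 ≥ 0.
The minimum-cost mix takes nothing from silica fume, limestone filler, natural pozzolan, crushed granite — only GGBS. There the 28-day strength contribution constraint is tight.
So GGBS = 2.528 kg.
Cost = 0.14·2.528 = 0.35392.

$0.354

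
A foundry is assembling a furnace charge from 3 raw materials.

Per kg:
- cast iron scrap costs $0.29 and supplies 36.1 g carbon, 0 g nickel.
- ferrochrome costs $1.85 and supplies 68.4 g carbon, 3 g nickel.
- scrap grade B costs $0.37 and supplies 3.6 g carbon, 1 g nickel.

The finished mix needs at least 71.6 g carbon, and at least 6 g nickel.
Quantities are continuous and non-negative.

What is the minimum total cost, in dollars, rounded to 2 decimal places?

$2.62

Let x1 = kg of cast iron scrap, x2 = kg of ferrochrome, x3 = kg of scrap grade B.
min 0.29x1 + 1.85x2 + 0.37x3 subject to:
  36.1x1 + 68.4x2 + 3.6x3 ≥ 71.6   (carbon)
  3x2 + 1x3 ≥ 6   (nickel)
  x1, x2, x3 ≥ 0.
The optimal basis is {cast iron scrap, scrap grade B}; ferrochrome drops out. Binding constraints: carbon and nickel.
So cast iron scrap = 1.385 kg, scrap grade B = 6 kg.
Objective = 0.29·1.385 + 0.37·6 = 2.6217.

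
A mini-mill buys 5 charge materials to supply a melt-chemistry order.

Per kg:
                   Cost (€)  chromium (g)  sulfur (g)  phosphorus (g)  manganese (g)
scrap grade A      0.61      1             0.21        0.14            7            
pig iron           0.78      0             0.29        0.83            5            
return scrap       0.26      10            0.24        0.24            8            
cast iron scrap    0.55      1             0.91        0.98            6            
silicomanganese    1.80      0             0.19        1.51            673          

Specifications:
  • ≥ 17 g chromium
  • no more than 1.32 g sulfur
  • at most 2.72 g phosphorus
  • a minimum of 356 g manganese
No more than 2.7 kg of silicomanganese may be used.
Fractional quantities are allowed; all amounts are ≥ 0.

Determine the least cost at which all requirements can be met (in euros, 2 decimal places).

€1.36

This is a linear program. Let x1 = kg of scrap grade A, x2 = kg of pig iron, x3 = kg of return scrap, x4 = kg of cast iron scrap, x5 = kg of silicomanganese.
Minimize 0.61x1 + 0.78x2 + 0.26x3 + 0.55x4 + 1.8x5 with:
  1x1 + 10x3 + 1x4 ≥ 17   (chromium)
  0.21x1 + 0.29x2 + 0.24x3 + 0.91x4 + 0.19x5 ≤ 1.32   (sulfur)
  0.14x1 + 0.83x2 + 0.24x3 + 0.98x4 + 1.51x5 ≤ 2.72   (phosphorus)
  7x1 + 5x2 + 8x3 + 6x4 + 673x5 ≥ 356   (manganese)
  x5 ≤ 2.7
  x1, x2, x3, x4, x5 ≥ 0.
The optimal basis is {return scrap, silicomanganese}; scrap grade A, pig iron, cast iron scrap drop out. Binding constraints: chromium and manganese.
Optimal quantities: return scrap = 1.7 kg, silicomanganese = 0.5088 kg.
Hence cost = 0.26·1.7 + 1.8·0.5088 = €1.3578.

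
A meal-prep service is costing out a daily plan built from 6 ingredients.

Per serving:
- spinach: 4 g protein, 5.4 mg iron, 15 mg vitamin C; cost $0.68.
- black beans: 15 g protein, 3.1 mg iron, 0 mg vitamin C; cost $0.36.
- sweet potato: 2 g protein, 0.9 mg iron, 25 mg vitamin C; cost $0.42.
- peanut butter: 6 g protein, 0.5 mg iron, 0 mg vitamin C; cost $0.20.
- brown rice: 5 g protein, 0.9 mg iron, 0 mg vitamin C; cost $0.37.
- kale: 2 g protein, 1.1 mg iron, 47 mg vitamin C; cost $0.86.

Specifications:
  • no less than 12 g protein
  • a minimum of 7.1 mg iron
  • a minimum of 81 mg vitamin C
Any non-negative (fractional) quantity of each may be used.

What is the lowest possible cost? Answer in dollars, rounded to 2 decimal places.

$1.75

Set it up as a linear program. Let x1 = servings of spinach, x2 = servings of black beans, x3 = servings of sweet potato, x4 = servings of peanut butter, x5 = servings of brown rice, x6 = servings of kale.
Minimise 0.68x1 + 0.36x2 + 0.42x3 + 0.2x4 + 0.37x5 + 0.86x6 with:
  4x1 + 15x2 + 2x3 + 6x4 + 5x5 + 2x6 ≥ 12   (protein)
  5.4x1 + 3.1x2 + 0.9x3 + 0.5x4 + 0.9x5 + 1.1x6 ≥ 7.1   (iron)
  15x1 + 25x3 + 47x6 ≥ 81   (vitamin C)
  x1, x2, x3, x4, x5, x6 ≥ 0.
The optimal basis is {spinach, black beans, sweet potato}; peanut butter, brown rice, kale drop out. Binding constraints: protein, iron, vitamin C.
That vertex is x1 = 0.7108, x2 = 0.2353, x3 = 2.814.
Objective = 0.68·0.7108 + 0.36·0.2353 + 0.42·2.814 = 1.7499.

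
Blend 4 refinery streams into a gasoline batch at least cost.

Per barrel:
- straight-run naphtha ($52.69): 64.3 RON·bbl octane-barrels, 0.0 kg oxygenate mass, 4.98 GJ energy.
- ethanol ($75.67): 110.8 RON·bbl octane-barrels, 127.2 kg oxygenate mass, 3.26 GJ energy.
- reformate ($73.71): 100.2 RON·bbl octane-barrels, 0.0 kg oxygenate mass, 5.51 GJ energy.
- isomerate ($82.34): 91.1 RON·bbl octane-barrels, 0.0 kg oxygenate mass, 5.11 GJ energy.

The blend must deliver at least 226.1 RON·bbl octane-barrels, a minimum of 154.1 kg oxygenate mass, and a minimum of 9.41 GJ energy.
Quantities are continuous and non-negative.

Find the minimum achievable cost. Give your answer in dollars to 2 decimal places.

Treat it as an LP. Let x1 = barrels of straight-run naphtha, x2 = barrels of ethanol, x3 = barrels of reformate, x4 = barrels of isomerate.
Minimise 52.69x1 + 75.67x2 + 73.71x3 + 82.34x4 subject to:
  64.3x1 + 110.8x2 + 100.2x3 + 91.1x4 ≥ 226.1   (octane-barrels)
  127.2x2 ≥ 154.1   (oxygenate mass)
  4.98x1 + 3.26x2 + 5.51x3 + 5.11x4 ≥ 9.41   (energy)
  x1, x2, x3, x4 ≥ 0.
The cheapest feasible vertex uses only straight-run naphtha, ethanol, reformate; isomerate is not used. Binding constraints: octane-barrels, oxygenate mass, energy.
Optimal quantities: straight-run naphtha = 0.28304 barrels, ethanol = 1.2115 barrels, reformate = 0.73522 barrels.
Objective = 52.69·0.28304 + 75.67·1.2115 + 73.71·0.73522 = 160.7806.

$160.78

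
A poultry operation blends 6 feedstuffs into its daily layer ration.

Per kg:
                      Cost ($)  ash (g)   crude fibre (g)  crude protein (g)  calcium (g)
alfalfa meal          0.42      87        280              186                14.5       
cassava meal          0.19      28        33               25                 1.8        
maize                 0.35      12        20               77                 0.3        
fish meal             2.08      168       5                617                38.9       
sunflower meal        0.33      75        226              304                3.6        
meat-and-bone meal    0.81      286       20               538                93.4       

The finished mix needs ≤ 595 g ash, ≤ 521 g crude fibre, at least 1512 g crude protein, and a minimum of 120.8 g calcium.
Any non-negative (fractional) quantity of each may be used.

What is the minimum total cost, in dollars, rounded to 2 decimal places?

Treat it as an LP. Let x1 = kg of alfalfa meal, x2 = kg of cassava meal, x3 = kg of maize, x4 = kg of fish meal, x5 = kg of sunflower meal, x6 = kg of meat-and-bone meal.
min 0.42x1 + 0.19x2 + 0.35x3 + 2.08x4 + 0.33x5 + 0.81x6 subject to:
  87x1 + 28x2 + 12x3 + 168x4 + 75x5 + 286x6 ≤ 595   (ash)
  280x1 + 33x2 + 20x3 + 5x4 + 226x5 + 20x6 ≤ 521   (crude fibre)
  186x1 + 25x2 + 77x3 + 617x4 + 304x5 + 538x6 ≥ 1512   (crude protein)
  14.5x1 + 1.8x2 + 0.3x3 + 38.9x4 + 3.6x5 + 93.4x6 ≥ 120.8   (calcium)
  x1, x2, x3, x4, x5, x6 ≥ 0.
The optimal basis is {fish meal, sunflower meal, meat-and-bone meal}; alfalfa meal, cassava meal, maize drop out. The ash, crude fibre, crude protein requirements are met with equality.
So fish meal = 0.12729 kg, sunflower meal = 2.1755 kg, meat-and-bone meal = 1.4351 kg.
Objective = 2.08·0.12729 + 0.33·2.1755 + 0.81·1.4351 = 2.1451.

$2.15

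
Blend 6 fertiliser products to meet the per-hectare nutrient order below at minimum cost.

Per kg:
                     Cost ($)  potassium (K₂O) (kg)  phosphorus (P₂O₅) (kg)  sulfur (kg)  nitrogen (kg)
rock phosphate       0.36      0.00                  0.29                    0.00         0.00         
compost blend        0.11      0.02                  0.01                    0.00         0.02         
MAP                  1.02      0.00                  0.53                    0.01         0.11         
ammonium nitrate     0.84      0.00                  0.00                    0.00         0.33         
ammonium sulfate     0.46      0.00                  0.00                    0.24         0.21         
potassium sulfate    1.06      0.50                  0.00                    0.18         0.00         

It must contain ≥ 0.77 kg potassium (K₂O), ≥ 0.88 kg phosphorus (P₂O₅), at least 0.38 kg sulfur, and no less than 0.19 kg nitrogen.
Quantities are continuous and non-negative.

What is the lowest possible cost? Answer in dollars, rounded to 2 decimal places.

This is a linear program. Let x1 = kg of rock phosphate, x2 = kg of compost blend, x3 = kg of MAP, x4 = kg of ammonium nitrate, x5 = kg of ammonium sulfate, x6 = kg of potassium sulfate.
min 0.36x1 + 0.11x2 + 1.02x3 + 0.84x4 + 0.46x5 + 1.06x6 with:
  0.02x2 + 0.5x6 ≥ 0.77   (potassium (K₂O))
  0.29x1 + 0.01x2 + 0.53x3 ≥ 0.88   (phosphorus (P₂O₅))
  0.01x3 + 0.24x5 + 0.18x6 ≥ 0.38   (sulfur)
  0.02x2 + 0.11x3 + 0.33x4 + 0.21x5 ≥ 0.19   (nitrogen)
  x1, x2, x3, x4, x5, x6 ≥ 0.
The minimum-cost mix takes nothing from compost blend, MAP, ammonium nitrate — only rock phosphate, ammonium sulfate, potassium sulfate. Binding constraints: potassium (K₂O), phosphorus (P₂O₅), nitrogen.
That vertex is x1 = 3.034, x5 = 0.9048, x6 = 1.54.
Total cost: 0.36·3.034 + 0.46·0.9048 + 1.06·1.54 = 3.1408.

$3.14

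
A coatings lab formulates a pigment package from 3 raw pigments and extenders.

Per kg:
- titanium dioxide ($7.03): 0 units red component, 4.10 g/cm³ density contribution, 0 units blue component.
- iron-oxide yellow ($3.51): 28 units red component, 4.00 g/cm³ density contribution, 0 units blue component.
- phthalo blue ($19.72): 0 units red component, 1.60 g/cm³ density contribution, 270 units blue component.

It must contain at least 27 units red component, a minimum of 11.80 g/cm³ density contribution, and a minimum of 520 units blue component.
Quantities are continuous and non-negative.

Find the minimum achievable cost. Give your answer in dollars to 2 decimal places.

Let x1 = kg of titanium dioxide, x2 = kg of iron-oxide yellow, x3 = kg of phthalo blue.
min 7.03x1 + 3.51x2 + 19.72x3 s.t.:
  28x2 ≥ 27   (red component)
  4.1x1 + 4x2 + 1.6x3 ≥ 11.8   (density contribution)
  270x3 ≥ 520   (blue component)
  x1, x2, x3 ≥ 0.
The cheapest feasible vertex uses only iron-oxide yellow, phthalo blue; titanium dioxide is not used. Binding constraints: density contribution and blue component.
So iron-oxide yellow = 2.18 kg, phthalo blue = 1.926 kg.
Cost = 3.51·2.18 + 19.72·1.926 = 45.6325.

$45.63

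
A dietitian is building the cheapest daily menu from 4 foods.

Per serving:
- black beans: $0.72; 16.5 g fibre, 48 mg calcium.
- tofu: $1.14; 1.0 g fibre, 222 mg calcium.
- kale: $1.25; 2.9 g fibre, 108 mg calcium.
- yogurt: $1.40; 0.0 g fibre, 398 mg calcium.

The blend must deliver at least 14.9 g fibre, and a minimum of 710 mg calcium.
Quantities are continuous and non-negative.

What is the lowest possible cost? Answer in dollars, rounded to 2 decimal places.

Treat it as an LP. Let x1 = servings of black beans, x2 = servings of tofu, x3 = servings of kale, x4 = servings of yogurt.
Minimise 0.72x1 + 1.14x2 + 1.25x3 + 1.4x4 subject to:
  16.5x1 + 1x2 + 2.9x3 ≥ 14.9   (fibre)
  48x1 + 222x2 + 108x3 + 398x4 ≥ 710   (calcium)
  x1, x2, x3, x4 ≥ 0.
At the optimum only black beans, yogurt are positive (tofu, kale = 0). There the fibre and calcium constraints are tight.
Optimal quantities: black beans = 0.903 servings, yogurt = 1.675 servings.
Cost = 0.72·0.903 + 1.4·1.675 = 2.9952.

$3.00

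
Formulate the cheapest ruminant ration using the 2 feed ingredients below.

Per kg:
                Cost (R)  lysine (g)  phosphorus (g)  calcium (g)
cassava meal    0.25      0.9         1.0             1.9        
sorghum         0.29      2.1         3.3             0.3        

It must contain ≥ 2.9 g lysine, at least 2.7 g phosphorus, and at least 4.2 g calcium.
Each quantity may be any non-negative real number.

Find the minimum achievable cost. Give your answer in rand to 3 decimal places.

Set it up as a linear program. Let x1 = kg of cassava meal, x2 = kg of sorghum.
min 0.25x1 + 0.29x2 s.t.:
  0.9x1 + 2.1x2 ≥ 2.9   (lysine)
  1x1 + 3.3x2 ≥ 2.7   (phosphorus)
  1.9x1 + 0.3x2 ≥ 4.2   (calcium)
  x1, x2 ≥ 0.
Both inputs are positive at the optimum. Binding constraints: lysine and calcium.
Solving gives x1 = 2.137, x2 = 0.4651.
Hence cost = 0.25·2.137 + 0.29·0.4651 = R0.66913.

R0.669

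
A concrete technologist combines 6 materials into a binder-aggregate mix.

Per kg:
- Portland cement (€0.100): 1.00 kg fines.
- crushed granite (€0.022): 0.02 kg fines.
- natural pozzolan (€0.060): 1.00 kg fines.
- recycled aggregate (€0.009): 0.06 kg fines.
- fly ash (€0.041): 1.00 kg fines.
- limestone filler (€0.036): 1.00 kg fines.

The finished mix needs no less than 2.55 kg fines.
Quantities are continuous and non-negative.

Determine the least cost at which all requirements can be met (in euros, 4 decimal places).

€0.0918

Let x1 = kg of Portland cement, x2 = kg of crushed granite, x3 = kg of natural pozzolan, x4 = kg of recycled aggregate, x5 = kg of fly ash, x6 = kg of limestone filler.
min 0.1x1 + 0.022x2 + 0.06x3 + 0.009x4 + 0.041x5 + 0.036x6 subject to:
  1x1 + 0.02x2 + 1x3 + 0.06x4 + 1x5 + 1x6 ≥ 2.55   (fines)
  x1, x2, x3, x4, x5, x6 ≥ 0.
At the optimum only limestone filler is positive (Portland cement, crushed granite, natural pozzolan, recycled aggregate, fly ash = 0). The fines requirement is met with equality.
So limestone filler = 2.55 kg.
Cost = 0.036·2.55 = 0.091800.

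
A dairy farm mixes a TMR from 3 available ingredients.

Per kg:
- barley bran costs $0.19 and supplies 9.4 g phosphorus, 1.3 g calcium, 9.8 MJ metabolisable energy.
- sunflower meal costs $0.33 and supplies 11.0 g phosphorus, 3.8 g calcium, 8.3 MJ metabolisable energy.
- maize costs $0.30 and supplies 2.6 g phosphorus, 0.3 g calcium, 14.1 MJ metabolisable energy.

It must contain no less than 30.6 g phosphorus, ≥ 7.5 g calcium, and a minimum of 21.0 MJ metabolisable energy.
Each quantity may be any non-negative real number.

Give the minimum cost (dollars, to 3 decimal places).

$0.773

This is a linear program. Let x1 = kg of barley bran, x2 = kg of sunflower meal, x3 = kg of maize.
Minimise 0.19x1 + 0.33x2 + 0.3x3 with:
  9.4x1 + 11x2 + 2.6x3 ≥ 30.6   (phosphorus)
  1.3x1 + 3.8x2 + 0.3x3 ≥ 7.5   (calcium)
  9.8x1 + 8.3x2 + 14.1x3 ≥ 21   (metabolisable energy)
  x1, x2, x3 ≥ 0.
The cheapest feasible vertex uses only barley bran, sunflower meal; maize is not used. There the phosphorus and calcium constraints are tight.
So barley bran = 1.577 kg, sunflower meal = 1.434 kg.
Total cost: 0.19·1.577 + 0.33·1.434 = 0.77285.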